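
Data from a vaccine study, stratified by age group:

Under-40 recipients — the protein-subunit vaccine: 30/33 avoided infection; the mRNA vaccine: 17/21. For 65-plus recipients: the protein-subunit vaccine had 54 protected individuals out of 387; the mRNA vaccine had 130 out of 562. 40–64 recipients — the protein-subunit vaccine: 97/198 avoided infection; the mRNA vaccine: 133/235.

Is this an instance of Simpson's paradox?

No

Under-40: the protein-subunit vaccine 30/33 = 90.9%, the mRNA vaccine 17/21 = 81.0% → the protein-subunit vaccine
65-plus: the protein-subunit vaccine 54/387 = 14.0%, the mRNA vaccine 130/562 = 23.1% → the mRNA vaccine
40–64: the protein-subunit vaccine 97/198 = 49.0%, the mRNA vaccine 133/235 = 56.6% → the mRNA vaccine
Overall: the protein-subunit vaccine 181/618 = 29.3%, the mRNA vaccine 280/818 = 34.2% → the mRNA vaccine
Neither sweeps: the protein-subunit vaccine wins 1 of 3 groups, the mRNA vaccine wins 2. The mRNA vaccine wins overall but not every group — no Simpson reversal.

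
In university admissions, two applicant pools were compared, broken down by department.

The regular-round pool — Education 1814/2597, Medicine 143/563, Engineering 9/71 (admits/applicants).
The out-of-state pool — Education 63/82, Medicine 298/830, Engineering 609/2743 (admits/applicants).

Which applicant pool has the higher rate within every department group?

Education: the regular-round pool 1814/2597 = 69.8%, the out-of-state pool 63/82 = 76.8% → the out-of-state pool
Medicine: the regular-round pool 143/563 = 25.4%, the out-of-state pool 298/830 = 35.9% → the out-of-state pool
Engineering: the regular-round pool 9/71 = 12.7%, the out-of-state pool 609/2743 = 22.2% → the out-of-state pool
The out-of-state pool has the higher rate in all 3 groups.

the out-of-state pool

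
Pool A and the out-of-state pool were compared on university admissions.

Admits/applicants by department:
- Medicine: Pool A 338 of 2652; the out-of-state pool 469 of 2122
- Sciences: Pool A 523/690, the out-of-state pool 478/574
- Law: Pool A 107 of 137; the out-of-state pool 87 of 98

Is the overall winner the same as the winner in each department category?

Yes

Medicine: Pool A 338/2652 = 12.7%, the out-of-state pool 469/2122 = 22.1% → the out-of-state pool
Sciences: Pool A 523/690 = 75.8%, the out-of-state pool 478/574 = 83.3% → the out-of-state pool
Law: Pool A 107/137 = 78.1%, the out-of-state pool 87/98 = 88.8% → the out-of-state pool
Overall: Pool A 968/3479 = 27.8%, the out-of-state pool 1034/2794 = 37.0% → the out-of-state pool
The out-of-state pool wins overall and in every department group — no reversal.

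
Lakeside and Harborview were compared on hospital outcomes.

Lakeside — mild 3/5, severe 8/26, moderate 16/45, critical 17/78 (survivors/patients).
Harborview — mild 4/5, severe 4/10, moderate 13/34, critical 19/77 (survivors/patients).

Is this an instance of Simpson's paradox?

Mild: Lakeside 3/5 = 60.0%, Harborview 4/5 = 80.0% → Harborview
Severe: Lakeside 8/26 = 30.8%, Harborview 4/10 = 40.0% → Harborview
Moderate: Lakeside 16/45 = 35.6%, Harborview 13/34 = 38.2% → Harborview
Critical: Lakeside 17/78 = 21.8%, Harborview 19/77 = 24.7% → Harborview
Overall: Lakeside 44/154 = 28.6%, Harborview 40/126 = 31.7% → Harborview
Harborview wins overall and in every case group — no reversal.

No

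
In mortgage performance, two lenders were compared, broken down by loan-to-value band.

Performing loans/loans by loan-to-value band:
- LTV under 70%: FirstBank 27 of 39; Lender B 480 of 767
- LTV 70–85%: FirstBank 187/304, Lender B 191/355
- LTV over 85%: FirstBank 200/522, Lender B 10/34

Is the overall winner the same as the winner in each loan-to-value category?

No

LTV under 70%: FirstBank 27/39 = 69.2%, Lender B 480/767 = 62.6% → FirstBank
LTV 70–85%: FirstBank 187/304 = 61.5%, Lender B 191/355 = 53.8% → FirstBank
LTV over 85%: FirstBank 200/522 = 38.3%, Lender B 10/34 = 29.4% → FirstBank
Overall: FirstBank 414/865 = 47.9%, Lender B 681/1156 = 58.9% → Lender B
FirstBank wins each loan-to-value group but Lender B wins overall — the comparison reverses. FirstBank's loans skew toward LTV over 85%, which has a lower base rate.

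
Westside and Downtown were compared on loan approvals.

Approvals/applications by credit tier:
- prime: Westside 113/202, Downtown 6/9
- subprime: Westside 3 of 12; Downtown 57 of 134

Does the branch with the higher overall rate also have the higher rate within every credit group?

No

Prime: Westside 113/202 = 55.9%, Downtown 6/9 = 66.7% → Downtown
Subprime: Westside 3/12 = 25.0%, Downtown 57/134 = 42.5% → Downtown
Overall: Westside 116/214 = 54.2%, Downtown 63/143 = 44.1% → Westside
Downtown wins each credit group but Westside wins overall — the comparison reverses. Downtown's applications skew toward subprime, which has a lower base rate.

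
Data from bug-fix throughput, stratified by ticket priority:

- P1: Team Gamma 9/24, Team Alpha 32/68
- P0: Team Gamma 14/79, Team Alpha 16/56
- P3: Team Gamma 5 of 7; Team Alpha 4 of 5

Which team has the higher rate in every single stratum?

P1: Team Gamma 9/24 = 37.5%, Team Alpha 32/68 = 47.1% → Team Alpha
P0: Team Gamma 14/79 = 17.7%, Team Alpha 16/56 = 28.6% → Team Alpha
P3: Team Gamma 5/7 = 71.4%, Team Alpha 4/5 = 80.0% → Team Alpha
Team Alpha has the higher rate in all 3 groups.

Team Alpha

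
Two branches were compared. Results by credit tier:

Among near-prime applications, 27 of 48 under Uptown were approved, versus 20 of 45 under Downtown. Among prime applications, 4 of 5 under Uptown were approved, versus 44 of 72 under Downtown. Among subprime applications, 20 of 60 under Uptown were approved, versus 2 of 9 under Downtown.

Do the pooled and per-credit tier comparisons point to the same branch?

No

Near-prime: Uptown 27/48 = 56.2%, Downtown 20/45 = 44.4% → Uptown
Prime: Uptown 4/5 = 80.0%, Downtown 44/72 = 61.1% → Uptown
Subprime: Uptown 20/60 = 33.3%, Downtown 2/9 = 22.2% → Uptown
Overall: Uptown 51/113 = 45.1%, Downtown 66/126 = 52.4% → Downtown
Uptown wins each credit group but Downtown wins overall — the comparison reverses. Uptown's applications skew toward subprime, which has a lower base rate.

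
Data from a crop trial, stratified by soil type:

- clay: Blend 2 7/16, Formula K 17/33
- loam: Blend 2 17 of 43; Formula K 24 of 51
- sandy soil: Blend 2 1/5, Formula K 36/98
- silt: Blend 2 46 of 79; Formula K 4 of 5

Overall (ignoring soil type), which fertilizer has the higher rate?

Clay: Blend 2 7/16 = 43.8%, Formula K 17/33 = 51.5% → Formula K
Loam: Blend 2 17/43 = 39.5%, Formula K 24/51 = 47.1% → Formula K
Sandy soil: Blend 2 1/5 = 20.0%, Formula K 36/98 = 36.7% → Formula K
Silt: Blend 2 46/79 = 58.2%, Formula K 4/5 = 80.0% → Formula K
Overall: Blend 2 71/143 = 49.7%, Formula K 81/187 = 43.3% → Blend 2
(Formula K wins every soil group but Blend 2 wins overall — Formula K's plots skew toward the low-rate sandy soil group.)

Blend 2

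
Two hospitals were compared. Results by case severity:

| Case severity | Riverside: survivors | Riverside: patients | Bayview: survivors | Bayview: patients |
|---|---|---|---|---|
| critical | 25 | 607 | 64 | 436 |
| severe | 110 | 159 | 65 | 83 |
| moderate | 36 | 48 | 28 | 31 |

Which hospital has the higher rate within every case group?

Critical: Riverside 25/607 = 4.1%, Bayview 64/436 = 14.7% → Bayview
Severe: Riverside 110/159 = 69.2%, Bayview 65/83 = 78.3% → Bayview
Moderate: Riverside 36/48 = 75.0%, Bayview 28/31 = 90.3% → Bayview
Bayview has the higher rate in all 3 groups.

Bayview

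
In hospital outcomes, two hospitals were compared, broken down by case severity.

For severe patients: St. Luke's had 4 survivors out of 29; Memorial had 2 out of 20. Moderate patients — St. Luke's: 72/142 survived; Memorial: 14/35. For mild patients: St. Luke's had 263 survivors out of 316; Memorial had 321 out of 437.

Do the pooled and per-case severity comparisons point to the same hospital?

Severe: St. Luke's 4/29 = 13.8%, Memorial 2/20 = 10.0% → St. Luke's
Moderate: St. Luke's 72/142 = 50.7%, Memorial 14/35 = 40.0% → St. Luke's
Mild: St. Luke's 263/316 = 83.2%, Memorial 321/437 = 73.5% → St. Luke's
Overall: St. Luke's 339/487 = 69.6%, Memorial 337/492 = 68.5% → St. Luke's
St. Luke's wins overall and in every case group — no reversal.

Yes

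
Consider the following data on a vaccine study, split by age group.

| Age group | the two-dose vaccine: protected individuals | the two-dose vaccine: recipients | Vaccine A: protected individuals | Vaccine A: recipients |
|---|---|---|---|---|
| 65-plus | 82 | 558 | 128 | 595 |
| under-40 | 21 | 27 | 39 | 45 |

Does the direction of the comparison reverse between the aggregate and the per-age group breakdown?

No

65-plus: the two-dose vaccine 82/558 = 14.7%, Vaccine A 128/595 = 21.5% → Vaccine A
Under-40: the two-dose vaccine 21/27 = 77.8%, Vaccine A 39/45 = 86.7% → Vaccine A
Overall: the two-dose vaccine 103/585 = 17.6%, Vaccine A 167/640 = 26.1% → Vaccine A
Vaccine A wins overall and in every age group — no reversal.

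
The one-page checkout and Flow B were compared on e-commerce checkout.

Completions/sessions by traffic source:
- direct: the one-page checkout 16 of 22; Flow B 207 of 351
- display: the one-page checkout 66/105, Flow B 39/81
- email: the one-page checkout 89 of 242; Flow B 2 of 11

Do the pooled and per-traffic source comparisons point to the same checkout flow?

No

Direct: the one-page checkout 16/22 = 72.7%, Flow B 207/351 = 59.0% → the one-page checkout
Display: the one-page checkout 66/105 = 62.9%, Flow B 39/81 = 48.1% → the one-page checkout
Email: the one-page checkout 89/242 = 36.8%, Flow B 2/11 = 18.2% → the one-page checkout
Overall: the one-page checkout 171/369 = 46.3%, Flow B 248/443 = 56.0% → Flow B
The one-page checkout wins each traffic group but Flow B wins overall — the comparison reverses. The one-page checkout's sessions skew toward email, which has a lower base rate.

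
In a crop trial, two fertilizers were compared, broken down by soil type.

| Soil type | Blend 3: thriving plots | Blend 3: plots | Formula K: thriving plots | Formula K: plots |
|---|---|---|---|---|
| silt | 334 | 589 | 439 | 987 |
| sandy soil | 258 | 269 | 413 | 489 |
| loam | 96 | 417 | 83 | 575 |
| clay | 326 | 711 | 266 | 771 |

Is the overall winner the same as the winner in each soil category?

Silt: Blend 3 334/589 = 56.7%, Formula K 439/987 = 44.5% → Blend 3
Sandy soil: Blend 3 258/269 = 95.9%, Formula K 413/489 = 84.5% → Blend 3
Loam: Blend 3 96/417 = 23.0%, Formula K 83/575 = 14.4% → Blend 3
Clay: Blend 3 326/711 = 45.9%, Formula K 266/771 = 34.5% → Blend 3
Overall: Blend 3 1014/1986 = 51.1%, Formula K 1201/2822 = 42.6% → Blend 3
Blend 3 wins overall and in every soil group — no reversal.

Yes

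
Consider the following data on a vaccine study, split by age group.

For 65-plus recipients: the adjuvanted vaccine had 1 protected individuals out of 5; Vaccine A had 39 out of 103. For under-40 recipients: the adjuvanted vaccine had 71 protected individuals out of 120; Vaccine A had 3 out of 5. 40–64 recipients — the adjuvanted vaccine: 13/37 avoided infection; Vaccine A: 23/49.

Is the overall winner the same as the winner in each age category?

No

65-plus: the adjuvanted vaccine 1/5 = 20.0%, Vaccine A 39/103 = 37.9% → Vaccine A
Under-40: the adjuvanted vaccine 71/120 = 59.2%, Vaccine A 3/5 = 60.0% → Vaccine A
40–64: the adjuvanted vaccine 13/37 = 35.1%, Vaccine A 23/49 = 46.9% → Vaccine A
Overall: the adjuvanted vaccine 85/162 = 52.5%, Vaccine A 65/157 = 41.4% → the adjuvanted vaccine
Vaccine A wins each age group but the adjuvanted vaccine wins overall — the comparison reverses. Vaccine A's recipients skew toward 65-plus, which has a lower base rate.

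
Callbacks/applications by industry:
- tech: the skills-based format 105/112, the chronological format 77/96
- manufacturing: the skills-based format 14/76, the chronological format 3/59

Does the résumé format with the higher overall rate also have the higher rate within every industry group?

Tech: the skills-based format 105/112 = 93.8%, the chronological format 77/96 = 80.2% → the skills-based format
Manufacturing: the skills-based format 14/76 = 18.4%, the chronological format 3/59 = 5.1% → the skills-based format
Overall: the skills-based format 119/188 = 63.3%, the chronological format 80/155 = 51.6% → the skills-based format
The skills-based format wins overall and in every industry group — no reversal.

Yes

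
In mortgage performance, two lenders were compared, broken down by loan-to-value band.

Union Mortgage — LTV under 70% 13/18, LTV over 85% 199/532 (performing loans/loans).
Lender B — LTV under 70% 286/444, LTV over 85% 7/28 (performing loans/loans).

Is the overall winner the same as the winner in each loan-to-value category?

No

LTV under 70%: Union Mortgage 13/18 = 72.2%, Lender B 286/444 = 64.4% → Union Mortgage
LTV over 85%: Union Mortgage 199/532 = 37.4%, Lender B 7/28 = 25.0% → Union Mortgage
Overall: Union Mortgage 212/550 = 38.5%, Lender B 293/472 = 62.1% → Lender B
Union Mortgage wins each loan-to-value group but Lender B wins overall — the comparison reverses. Union Mortgage's loans skew toward LTV over 85%, which has a lower base rate.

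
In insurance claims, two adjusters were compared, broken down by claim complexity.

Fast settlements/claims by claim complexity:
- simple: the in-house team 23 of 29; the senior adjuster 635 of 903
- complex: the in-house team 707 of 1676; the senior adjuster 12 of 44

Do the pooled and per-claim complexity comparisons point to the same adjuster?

Simple: the in-house team 23/29 = 79.3%, the senior adjuster 635/903 = 70.3% → the in-house team
Complex: the in-house team 707/1676 = 42.2%, the senior adjuster 12/44 = 27.3% → the in-house team
Overall: the in-house team 730/1705 = 42.8%, the senior adjuster 647/947 = 68.3% → the senior adjuster
The in-house team wins each claim group but the senior adjuster wins overall — the comparison reverses. The in-house team's claims skew toward complex, which has a lower base rate.

No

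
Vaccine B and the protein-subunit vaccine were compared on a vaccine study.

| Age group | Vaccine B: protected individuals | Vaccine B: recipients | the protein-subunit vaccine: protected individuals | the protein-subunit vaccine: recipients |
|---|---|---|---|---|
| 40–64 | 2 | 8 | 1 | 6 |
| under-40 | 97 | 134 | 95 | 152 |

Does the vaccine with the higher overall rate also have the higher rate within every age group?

40–64: Vaccine B 2/8 = 25.0%, the protein-subunit vaccine 1/6 = 16.7% → Vaccine B
Under-40: Vaccine B 97/134 = 72.4%, the protein-subunit vaccine 95/152 = 62.5% → Vaccine B
Overall: Vaccine B 99/142 = 69.7%, the protein-subunit vaccine 96/158 = 60.8% → Vaccine B
Vaccine B wins overall and in every age group — no reversal.

Yes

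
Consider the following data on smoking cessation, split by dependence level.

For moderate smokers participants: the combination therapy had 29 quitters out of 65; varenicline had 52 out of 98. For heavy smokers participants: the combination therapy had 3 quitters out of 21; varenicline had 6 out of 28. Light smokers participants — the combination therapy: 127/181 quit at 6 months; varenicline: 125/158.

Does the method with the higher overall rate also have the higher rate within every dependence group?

Moderate smokers: the combination therapy 29/65 = 44.6%, varenicline 52/98 = 53.1% → varenicline
Heavy smokers: the combination therapy 3/21 = 14.3%, varenicline 6/28 = 21.4% → varenicline
Light smokers: the combination therapy 127/181 = 70.2%, varenicline 125/158 = 79.1% → varenicline
Overall: the combination therapy 159/267 = 59.6%, varenicline 183/284 = 64.4% → varenicline
Varenicline wins overall and in every dependence group — no reversal.

Yes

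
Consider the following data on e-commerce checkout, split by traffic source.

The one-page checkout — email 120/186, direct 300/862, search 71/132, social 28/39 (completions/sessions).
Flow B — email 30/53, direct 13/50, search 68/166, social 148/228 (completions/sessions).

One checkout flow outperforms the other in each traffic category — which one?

the one-page checkout

Email: the one-page checkout 120/186 = 64.5%, Flow B 30/53 = 56.6% → the one-page checkout
Direct: the one-page checkout 300/862 = 34.8%, Flow B 13/50 = 26.0% → the one-page checkout
Search: the one-page checkout 71/132 = 53.8%, Flow B 68/166 = 41.0% → the one-page checkout
Social: the one-page checkout 28/39 = 71.8%, Flow B 148/228 = 64.9% → the one-page checkout
The one-page checkout has the higher rate in all 4 groups.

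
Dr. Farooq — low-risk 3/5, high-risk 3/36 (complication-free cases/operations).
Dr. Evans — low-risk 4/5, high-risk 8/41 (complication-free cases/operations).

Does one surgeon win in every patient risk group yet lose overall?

Low-risk: Dr. Farooq 3/5 = 60.0%, Dr. Evans 4/5 = 80.0% → Dr. Evans
High-risk: Dr. Farooq 3/36 = 8.3%, Dr. Evans 8/41 = 19.5% → Dr. Evans
Overall: Dr. Farooq 6/41 = 14.6%, Dr. Evans 12/46 = 26.1% → Dr. Evans
Dr. Evans wins overall and in every patient risk group — no reversal.

No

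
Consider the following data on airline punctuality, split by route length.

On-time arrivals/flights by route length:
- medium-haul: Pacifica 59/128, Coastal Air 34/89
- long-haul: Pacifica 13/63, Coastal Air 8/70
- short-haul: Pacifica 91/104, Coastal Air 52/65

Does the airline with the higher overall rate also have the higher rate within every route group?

Medium-haul: Pacifica 59/128 = 46.1%, Coastal Air 34/89 = 38.2% → Pacifica
Long-haul: Pacifica 13/63 = 20.6%, Coastal Air 8/70 = 11.4% → Pacifica
Short-haul: Pacifica 91/104 = 87.5%, Coastal Air 52/65 = 80.0% → Pacifica
Overall: Pacifica 163/295 = 55.3%, Coastal Air 94/224 = 42.0% → Pacifica
Pacifica wins overall and in every route group — no reversal.

Yes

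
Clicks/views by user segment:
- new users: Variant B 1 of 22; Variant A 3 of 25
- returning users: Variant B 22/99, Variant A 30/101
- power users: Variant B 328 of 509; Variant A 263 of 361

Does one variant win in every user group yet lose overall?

New users: Variant B 1/22 = 4.5%, Variant A 3/25 = 12.0% → Variant A
Returning users: Variant B 22/99 = 22.2%, Variant A 30/101 = 29.7% → Variant A
Power users: Variant B 328/509 = 64.4%, Variant A 263/361 = 72.9% → Variant A
Overall: Variant B 351/630 = 55.7%, Variant A 296/487 = 60.8% → Variant A
Variant A wins overall and in every user group — no reversal.

No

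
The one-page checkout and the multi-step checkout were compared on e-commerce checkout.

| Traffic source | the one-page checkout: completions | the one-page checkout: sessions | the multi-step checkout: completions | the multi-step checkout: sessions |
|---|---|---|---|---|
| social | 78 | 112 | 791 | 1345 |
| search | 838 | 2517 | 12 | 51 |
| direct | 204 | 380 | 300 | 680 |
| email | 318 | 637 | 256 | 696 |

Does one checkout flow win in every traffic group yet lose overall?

Yes

Social: the one-page checkout 78/112 = 69.6%, the multi-step checkout 791/1345 = 58.8% → the one-page checkout
Search: the one-page checkout 838/2517 = 33.3%, the multi-step checkout 12/51 = 23.5% → the one-page checkout
Direct: the one-page checkout 204/380 = 53.7%, the multi-step checkout 300/680 = 44.1% → the one-page checkout
Email: the one-page checkout 318/637 = 49.9%, the multi-step checkout 256/696 = 36.8% → the one-page checkout
Overall: the one-page checkout 1438/3646 = 39.4%, the multi-step checkout 1359/2772 = 49.0% → the multi-step checkout
The one-page checkout wins each traffic group but the multi-step checkout wins overall — the comparison reverses. The one-page checkout's sessions skew toward search, which has a lower base rate.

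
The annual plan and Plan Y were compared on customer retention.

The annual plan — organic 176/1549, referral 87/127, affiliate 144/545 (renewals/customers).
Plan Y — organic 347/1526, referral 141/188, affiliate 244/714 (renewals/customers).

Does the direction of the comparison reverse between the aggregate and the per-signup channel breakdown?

No

Organic: the annual plan 176/1549 = 11.4%, Plan Y 347/1526 = 22.7% → Plan Y
Referral: the annual plan 87/127 = 68.5%, Plan Y 141/188 = 75.0% → Plan Y
Affiliate: the annual plan 144/545 = 26.4%, Plan Y 244/714 = 34.2% → Plan Y
Overall: the annual plan 407/2221 = 18.3%, Plan Y 732/2428 = 30.1% → Plan Y
Plan Y wins overall and in every signup group — no reversal.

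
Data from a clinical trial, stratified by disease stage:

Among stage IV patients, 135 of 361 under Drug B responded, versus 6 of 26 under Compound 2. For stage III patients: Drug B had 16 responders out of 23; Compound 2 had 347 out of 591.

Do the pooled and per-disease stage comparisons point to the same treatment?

No

Stage IV: Drug B 135/361 = 37.4%, Compound 2 6/26 = 23.1% → Drug B
Stage III: Drug B 16/23 = 69.6%, Compound 2 347/591 = 58.7% → Drug B
Overall: Drug B 151/384 = 39.3%, Compound 2 353/617 = 57.2% → Compound 2
Drug B wins each disease group but Compound 2 wins overall — the comparison reverses. Drug B's patients skew toward stage IV, which has a lower base rate.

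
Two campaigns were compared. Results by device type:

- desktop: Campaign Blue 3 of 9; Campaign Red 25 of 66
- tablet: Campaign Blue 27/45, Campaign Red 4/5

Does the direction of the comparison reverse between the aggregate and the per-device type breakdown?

Desktop: Campaign Blue 3/9 = 33.3%, Campaign Red 25/66 = 37.9% → Campaign Red
Tablet: Campaign Blue 27/45 = 60.0%, Campaign Red 4/5 = 80.0% → Campaign Red
Overall: Campaign Blue 30/54 = 55.6%, Campaign Red 29/71 = 40.8% → Campaign Blue
Campaign Red wins each device group but Campaign Blue wins overall — the comparison reverses. Campaign Red's impressions skew toward desktop, which has a lower base rate.

Yes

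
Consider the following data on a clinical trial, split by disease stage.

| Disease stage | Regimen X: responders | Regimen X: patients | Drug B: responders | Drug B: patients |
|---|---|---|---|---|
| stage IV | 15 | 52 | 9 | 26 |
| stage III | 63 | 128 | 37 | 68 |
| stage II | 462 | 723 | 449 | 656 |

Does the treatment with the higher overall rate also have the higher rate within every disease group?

Yes

Stage IV: Regimen X 15/52 = 28.8%, Drug B 9/26 = 34.6% → Drug B
Stage III: Regimen X 63/128 = 49.2%, Drug B 37/68 = 54.4% → Drug B
Stage II: Regimen X 462/723 = 63.9%, Drug B 449/656 = 68.4% → Drug B
Overall: Regimen X 540/903 = 59.8%, Drug B 495/750 = 66.0% → Drug B
Drug B wins overall and in every disease group — no reversal.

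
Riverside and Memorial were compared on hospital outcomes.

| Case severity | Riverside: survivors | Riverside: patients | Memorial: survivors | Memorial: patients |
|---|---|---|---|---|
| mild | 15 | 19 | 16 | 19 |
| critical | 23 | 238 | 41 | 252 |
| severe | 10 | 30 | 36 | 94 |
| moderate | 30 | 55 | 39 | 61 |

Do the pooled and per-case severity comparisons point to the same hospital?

Yes

Mild: Riverside 15/19 = 78.9%, Memorial 16/19 = 84.2% → Memorial
Critical: Riverside 23/238 = 9.7%, Memorial 41/252 = 16.3% → Memorial
Severe: Riverside 10/30 = 33.3%, Memorial 36/94 = 38.3% → Memorial
Moderate: Riverside 30/55 = 54.5%, Memorial 39/61 = 63.9% → Memorial
Overall: Riverside 78/342 = 22.8%, Memorial 132/426 = 31.0% → Memorial
Memorial wins overall and in every case group — no reversal.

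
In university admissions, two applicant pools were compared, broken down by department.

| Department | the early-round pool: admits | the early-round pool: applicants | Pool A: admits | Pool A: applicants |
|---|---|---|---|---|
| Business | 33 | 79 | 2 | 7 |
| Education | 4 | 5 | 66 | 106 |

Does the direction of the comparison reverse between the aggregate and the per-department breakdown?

Business: the early-round pool 33/79 = 41.8%, Pool A 2/7 = 28.6% → the early-round pool
Education: the early-round pool 4/5 = 80.0%, Pool A 66/106 = 62.3% → the early-round pool
Overall: the early-round pool 37/84 = 44.0%, Pool A 68/113 = 60.2% → Pool A
The early-round pool wins each department group but Pool A wins overall — the comparison reverses. The early-round pool's applicants skew toward Business, which has a lower base rate.

Yes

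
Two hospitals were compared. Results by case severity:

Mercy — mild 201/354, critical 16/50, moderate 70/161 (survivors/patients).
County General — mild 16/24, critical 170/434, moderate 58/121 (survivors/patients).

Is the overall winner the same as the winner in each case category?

Mild: Mercy 201/354 = 56.8%, County General 16/24 = 66.7% → County General
Critical: Mercy 16/50 = 32.0%, County General 170/434 = 39.2% → County General
Moderate: Mercy 70/161 = 43.5%, County General 58/121 = 47.9% → County General
Overall: Mercy 287/565 = 50.8%, County General 244/579 = 42.1% → Mercy
County General wins each case group but Mercy wins overall — the comparison reverses. County General's patients skew toward critical, which has a lower base rate.

No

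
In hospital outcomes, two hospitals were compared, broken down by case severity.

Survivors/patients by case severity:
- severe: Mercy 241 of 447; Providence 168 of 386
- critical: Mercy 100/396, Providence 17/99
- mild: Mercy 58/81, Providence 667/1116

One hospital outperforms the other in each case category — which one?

Mercy

Severe: Mercy 241/447 = 53.9%, Providence 168/386 = 43.5% → Mercy
Critical: Mercy 100/396 = 25.3%, Providence 17/99 = 17.2% → Mercy
Mild: Mercy 58/81 = 71.6%, Providence 667/1116 = 59.8% → Mercy
Mercy has the higher rate in all 3 groups.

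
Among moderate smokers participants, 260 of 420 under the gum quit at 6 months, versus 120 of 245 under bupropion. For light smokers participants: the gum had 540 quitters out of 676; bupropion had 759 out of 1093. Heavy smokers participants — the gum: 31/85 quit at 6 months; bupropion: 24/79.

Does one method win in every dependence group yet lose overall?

No

Moderate smokers: the gum 260/420 = 61.9%, bupropion 120/245 = 49.0% → the gum
Light smokers: the gum 540/676 = 79.9%, bupropion 759/1093 = 69.4% → the gum
Heavy smokers: the gum 31/85 = 36.5%, bupropion 24/79 = 30.4% → the gum
Overall: the gum 831/1181 = 70.4%, bupropion 903/1417 = 63.7% → the gum
The gum wins overall and in every dependence group — no reversal.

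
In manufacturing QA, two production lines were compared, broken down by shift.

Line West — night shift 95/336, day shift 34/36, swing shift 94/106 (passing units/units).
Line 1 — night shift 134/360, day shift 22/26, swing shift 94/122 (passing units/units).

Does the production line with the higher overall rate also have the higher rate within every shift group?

Night shift: Line West 95/336 = 28.3%, Line 1 134/360 = 37.2% → Line 1
Day shift: Line West 34/36 = 94.4%, Line 1 22/26 = 84.6% → Line West
Swing shift: Line West 94/106 = 88.7%, Line 1 94/122 = 77.0% → Line West
Overall: Line West 223/478 = 46.7%, Line 1 250/508 = 49.2% → Line 1
Neither sweeps: Line West wins 2 of 3 groups, Line 1 wins 1. Line 1 wins overall but not every group — no Simpson reversal.

No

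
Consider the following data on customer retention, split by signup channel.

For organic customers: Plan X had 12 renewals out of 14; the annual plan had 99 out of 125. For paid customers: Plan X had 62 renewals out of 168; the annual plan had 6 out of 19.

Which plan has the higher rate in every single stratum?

Plan X

Organic: Plan X 12/14 = 85.7%, the annual plan 99/125 = 79.2% → Plan X
Paid: Plan X 62/168 = 36.9%, the annual plan 6/19 = 31.6% → Plan X
Plan X has the higher rate in both groups.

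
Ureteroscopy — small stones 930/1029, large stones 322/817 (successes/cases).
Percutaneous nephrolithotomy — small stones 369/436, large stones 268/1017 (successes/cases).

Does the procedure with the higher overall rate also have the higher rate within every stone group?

Yes

Small stones: ureteroscopy 930/1029 = 90.4%, percutaneous nephrolithotomy 369/436 = 84.6% → ureteroscopy
Large stones: ureteroscopy 322/817 = 39.4%, percutaneous nephrolithotomy 268/1017 = 26.4% → ureteroscopy
Overall: ureteroscopy 1252/1846 = 67.8%, percutaneous nephrolithotomy 637/1453 = 43.8% → ureteroscopy
Ureteroscopy wins overall and in every stone group — no reversal.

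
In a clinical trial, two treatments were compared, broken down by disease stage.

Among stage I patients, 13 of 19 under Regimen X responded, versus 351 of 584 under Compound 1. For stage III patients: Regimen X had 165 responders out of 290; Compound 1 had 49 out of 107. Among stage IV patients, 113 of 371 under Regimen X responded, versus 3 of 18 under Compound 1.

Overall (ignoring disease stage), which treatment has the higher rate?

Compound 1

Stage I: Regimen X 13/19 = 68.4%, Compound 1 351/584 = 60.1% → Regimen X
Stage III: Regimen X 165/290 = 56.9%, Compound 1 49/107 = 45.8% → Regimen X
Stage IV: Regimen X 113/371 = 30.5%, Compound 1 3/18 = 16.7% → Regimen X
Overall: Regimen X 291/680 = 42.8%, Compound 1 403/709 = 56.8% → Compound 1
(Regimen X wins every disease group but Compound 1 wins overall — Regimen X's patients skew toward the low-rate stage IV group.)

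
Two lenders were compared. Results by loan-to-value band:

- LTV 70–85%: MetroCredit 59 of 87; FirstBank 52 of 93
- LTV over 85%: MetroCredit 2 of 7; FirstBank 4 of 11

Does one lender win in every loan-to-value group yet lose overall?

LTV 70–85%: MetroCredit 59/87 = 67.8%, FirstBank 52/93 = 55.9% → MetroCredit
LTV over 85%: MetroCredit 2/7 = 28.6%, FirstBank 4/11 = 36.4% → FirstBank
Overall: MetroCredit 61/94 = 64.9%, FirstBank 56/104 = 53.8% → MetroCredit
Neither sweeps: MetroCredit wins 1 of 2 groups, FirstBank wins 1. MetroCredit wins overall but not every group — no Simpson reversal.

No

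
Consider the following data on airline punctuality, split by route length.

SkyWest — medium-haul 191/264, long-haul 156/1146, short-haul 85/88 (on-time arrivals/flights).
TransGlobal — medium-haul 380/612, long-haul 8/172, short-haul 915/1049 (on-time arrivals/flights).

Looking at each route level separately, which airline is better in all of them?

Medium-haul: SkyWest 191/264 = 72.3%, TransGlobal 380/612 = 62.1% → SkyWest
Long-haul: SkyWest 156/1146 = 13.6%, TransGlobal 8/172 = 4.7% → SkyWest
Short-haul: SkyWest 85/88 = 96.6%, TransGlobal 915/1049 = 87.2% → SkyWest
SkyWest has the higher rate in all 3 groups.

SkyWest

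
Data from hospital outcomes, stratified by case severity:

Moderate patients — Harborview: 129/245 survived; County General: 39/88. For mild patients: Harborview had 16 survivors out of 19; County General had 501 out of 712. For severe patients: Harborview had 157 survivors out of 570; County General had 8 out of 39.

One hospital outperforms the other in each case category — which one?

Moderate: Harborview 129/245 = 52.7%, County General 39/88 = 44.3% → Harborview
Mild: Harborview 16/19 = 84.2%, County General 501/712 = 70.4% → Harborview
Severe: Harborview 157/570 = 27.5%, County General 8/39 = 20.5% → Harborview
Harborview has the higher rate in all 3 groups.

Harborview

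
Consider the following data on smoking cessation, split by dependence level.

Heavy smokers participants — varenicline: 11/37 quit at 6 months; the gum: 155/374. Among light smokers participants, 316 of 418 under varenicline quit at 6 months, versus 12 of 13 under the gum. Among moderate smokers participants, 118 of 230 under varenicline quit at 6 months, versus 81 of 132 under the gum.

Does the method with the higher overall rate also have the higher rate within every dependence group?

No

Heavy smokers: varenicline 11/37 = 29.7%, the gum 155/374 = 41.4% → the gum
Light smokers: varenicline 316/418 = 75.6%, the gum 12/13 = 92.3% → the gum
Moderate smokers: varenicline 118/230 = 51.3%, the gum 81/132 = 61.4% → the gum
Overall: varenicline 445/685 = 65.0%, the gum 248/519 = 47.8% → varenicline
The gum wins each dependence group but varenicline wins overall — the comparison reverses. The gum's participants skew toward heavy smokers, which has a lower base rate.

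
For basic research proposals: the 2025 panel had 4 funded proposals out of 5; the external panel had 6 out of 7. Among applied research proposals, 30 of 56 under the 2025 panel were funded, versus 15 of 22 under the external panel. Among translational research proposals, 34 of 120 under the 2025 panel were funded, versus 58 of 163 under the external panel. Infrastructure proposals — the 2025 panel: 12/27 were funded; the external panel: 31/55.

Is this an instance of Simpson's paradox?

Basic research: the 2025 panel 4/5 = 80.0%, the external panel 6/7 = 85.7% → the external panel
Applied research: the 2025 panel 30/56 = 53.6%, the external panel 15/22 = 68.2% → the external panel
Translational research: the 2025 panel 34/120 = 28.3%, the external panel 58/163 = 35.6% → the external panel
Infrastructure: the 2025 panel 12/27 = 44.4%, the external panel 31/55 = 56.4% → the external panel
Overall: the 2025 panel 80/208 = 38.5%, the external panel 110/247 = 44.5% → the external panel
The external panel wins overall and in every proposal group — no reversal.

No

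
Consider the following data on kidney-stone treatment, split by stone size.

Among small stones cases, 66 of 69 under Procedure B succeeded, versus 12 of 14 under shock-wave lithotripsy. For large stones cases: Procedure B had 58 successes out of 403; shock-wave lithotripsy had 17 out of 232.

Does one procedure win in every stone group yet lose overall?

Small stones: Procedure B 66/69 = 95.7%, shock-wave lithotripsy 12/14 = 85.7% → Procedure B
Large stones: Procedure B 58/403 = 14.4%, shock-wave lithotripsy 17/232 = 7.3% → Procedure B
Overall: Procedure B 124/472 = 26.3%, shock-wave lithotripsy 29/246 = 11.8% → Procedure B
Procedure B wins overall and in every stone group — no reversal.

No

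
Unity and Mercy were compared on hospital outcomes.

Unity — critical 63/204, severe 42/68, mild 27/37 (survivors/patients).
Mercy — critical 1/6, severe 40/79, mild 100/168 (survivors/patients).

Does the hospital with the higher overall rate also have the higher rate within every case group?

No

Critical: Unity 63/204 = 30.9%, Mercy 1/6 = 16.7% → Unity
Severe: Unity 42/68 = 61.8%, Mercy 40/79 = 50.6% → Unity
Mild: Unity 27/37 = 73.0%, Mercy 100/168 = 59.5% → Unity
Overall: Unity 132/309 = 42.7%, Mercy 141/253 = 55.7% → Mercy
Unity wins each case group but Mercy wins overall — the comparison reverses. Unity's patients skew toward critical, which has a lower base rate.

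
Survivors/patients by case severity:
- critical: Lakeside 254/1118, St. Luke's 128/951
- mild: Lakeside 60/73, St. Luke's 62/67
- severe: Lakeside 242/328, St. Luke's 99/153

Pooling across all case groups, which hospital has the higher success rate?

Lakeside

Critical: Lakeside 254/1118 = 22.7%, St. Luke's 128/951 = 13.5% → Lakeside
Mild: Lakeside 60/73 = 82.2%, St. Luke's 62/67 = 92.5% → St. Luke's
Severe: Lakeside 242/328 = 73.8%, St. Luke's 99/153 = 64.7% → Lakeside
Overall: Lakeside 556/1519 = 36.6%, St. Luke's 289/1171 = 24.7% → Lakeside
(Neither sweeps every case group, but Lakeside has the higher pooled rate.)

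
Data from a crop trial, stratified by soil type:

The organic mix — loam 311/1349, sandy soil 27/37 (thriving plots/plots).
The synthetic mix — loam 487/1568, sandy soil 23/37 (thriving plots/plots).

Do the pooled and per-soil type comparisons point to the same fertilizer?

Loam: the organic mix 311/1349 = 23.1%, the synthetic mix 487/1568 = 31.1% → the synthetic mix
Sandy soil: the organic mix 27/37 = 73.0%, the synthetic mix 23/37 = 62.2% → the organic mix
Overall: the organic mix 338/1386 = 24.4%, the synthetic mix 510/1605 = 31.8% → the synthetic mix
Neither sweeps: the organic mix wins 1 of 2 groups, the synthetic mix wins 1. The synthetic mix wins overall but not every group — no Simpson reversal.

No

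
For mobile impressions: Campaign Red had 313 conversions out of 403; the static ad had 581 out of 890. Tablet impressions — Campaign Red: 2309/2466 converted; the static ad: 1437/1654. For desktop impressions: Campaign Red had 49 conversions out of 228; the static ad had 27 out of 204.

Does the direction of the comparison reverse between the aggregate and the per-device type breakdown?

Mobile: Campaign Red 313/403 = 77.7%, the static ad 581/890 = 65.3% → Campaign Red
Tablet: Campaign Red 2309/2466 = 93.6%, the static ad 1437/1654 = 86.9% → Campaign Red
Desktop: Campaign Red 49/228 = 21.5%, the static ad 27/204 = 13.2% → Campaign Red
Overall: Campaign Red 2671/3097 = 86.2%, the static ad 2045/2748 = 74.4% → Campaign Red
Campaign Red wins overall and in every device group — no reversal.

No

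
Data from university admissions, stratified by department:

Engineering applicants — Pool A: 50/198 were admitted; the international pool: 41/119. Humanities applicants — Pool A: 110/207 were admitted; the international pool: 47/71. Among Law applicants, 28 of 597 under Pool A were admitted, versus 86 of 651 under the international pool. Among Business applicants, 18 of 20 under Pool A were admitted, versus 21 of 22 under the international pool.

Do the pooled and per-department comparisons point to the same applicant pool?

Yes

Engineering: Pool A 50/198 = 25.3%, the international pool 41/119 = 34.5% → the international pool
Humanities: Pool A 110/207 = 53.1%, the international pool 47/71 = 66.2% → the international pool
Law: Pool A 28/597 = 4.7%, the international pool 86/651 = 13.2% → the international pool
Business: Pool A 18/20 = 90.0%, the international pool 21/22 = 95.5% → the international pool
Overall: Pool A 206/1022 = 20.2%, the international pool 195/863 = 22.6% → the international pool
The international pool wins overall and in every department group — no reversal.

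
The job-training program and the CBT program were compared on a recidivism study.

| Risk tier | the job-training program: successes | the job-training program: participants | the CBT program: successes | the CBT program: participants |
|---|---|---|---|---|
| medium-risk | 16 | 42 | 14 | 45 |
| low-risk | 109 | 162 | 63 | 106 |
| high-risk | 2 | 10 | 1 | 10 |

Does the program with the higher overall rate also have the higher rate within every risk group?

Yes

Medium-risk: the job-training program 16/42 = 38.1%, the CBT program 14/45 = 31.1% → the job-training program
Low-risk: the job-training program 109/162 = 67.3%, the CBT program 63/106 = 59.4% → the job-training program
High-risk: the job-training program 2/10 = 20.0%, the CBT program 1/10 = 10.0% → the job-training program
Overall: the job-training program 127/214 = 59.3%, the CBT program 78/161 = 48.4% → the job-training program
The job-training program wins overall and in every risk group — no reversal.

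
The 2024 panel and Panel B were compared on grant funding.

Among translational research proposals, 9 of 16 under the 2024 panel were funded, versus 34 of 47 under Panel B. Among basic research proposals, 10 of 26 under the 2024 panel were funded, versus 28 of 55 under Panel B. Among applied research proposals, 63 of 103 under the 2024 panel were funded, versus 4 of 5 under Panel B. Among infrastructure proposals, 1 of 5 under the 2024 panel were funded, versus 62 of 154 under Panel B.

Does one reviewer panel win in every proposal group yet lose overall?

Yes

Translational research: the 2024 panel 9/16 = 56.2%, Panel B 34/47 = 72.3% → Panel B
Basic research: the 2024 panel 10/26 = 38.5%, Panel B 28/55 = 50.9% → Panel B
Applied research: the 2024 panel 63/103 = 61.2%, Panel B 4/5 = 80.0% → Panel B
Infrastructure: the 2024 panel 1/5 = 20.0%, Panel B 62/154 = 40.3% → Panel B
Overall: the 2024 panel 83/150 = 55.3%, Panel B 128/261 = 49.0% → the 2024 panel
Panel B wins each proposal group but the 2024 panel wins overall — the comparison reverses. Panel B's proposals skew toward infrastructure, which has a lower base rate.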